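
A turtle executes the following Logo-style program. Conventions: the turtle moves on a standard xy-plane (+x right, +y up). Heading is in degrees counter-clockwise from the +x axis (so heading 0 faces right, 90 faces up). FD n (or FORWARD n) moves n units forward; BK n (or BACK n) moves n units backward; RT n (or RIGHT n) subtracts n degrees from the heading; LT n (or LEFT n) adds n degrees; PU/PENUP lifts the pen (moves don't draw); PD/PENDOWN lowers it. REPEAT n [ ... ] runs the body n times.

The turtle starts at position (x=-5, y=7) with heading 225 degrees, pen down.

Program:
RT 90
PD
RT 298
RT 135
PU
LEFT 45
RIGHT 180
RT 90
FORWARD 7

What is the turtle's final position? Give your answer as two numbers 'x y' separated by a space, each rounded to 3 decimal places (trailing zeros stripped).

Executing turtle program step by step:
Start: pos=(-5,7), heading=225, pen down
RT 90: heading 225 -> 135
PD: pen down
RT 298: heading 135 -> 197
RT 135: heading 197 -> 62
PU: pen up
LT 45: heading 62 -> 107
RT 180: heading 107 -> 287
RT 90: heading 287 -> 197
FD 7: (-5,7) -> (-11.694,4.953) [heading=197, move]
Final: pos=(-11.694,4.953), heading=197, 0 segment(s) drawn

Answer: -11.694 4.953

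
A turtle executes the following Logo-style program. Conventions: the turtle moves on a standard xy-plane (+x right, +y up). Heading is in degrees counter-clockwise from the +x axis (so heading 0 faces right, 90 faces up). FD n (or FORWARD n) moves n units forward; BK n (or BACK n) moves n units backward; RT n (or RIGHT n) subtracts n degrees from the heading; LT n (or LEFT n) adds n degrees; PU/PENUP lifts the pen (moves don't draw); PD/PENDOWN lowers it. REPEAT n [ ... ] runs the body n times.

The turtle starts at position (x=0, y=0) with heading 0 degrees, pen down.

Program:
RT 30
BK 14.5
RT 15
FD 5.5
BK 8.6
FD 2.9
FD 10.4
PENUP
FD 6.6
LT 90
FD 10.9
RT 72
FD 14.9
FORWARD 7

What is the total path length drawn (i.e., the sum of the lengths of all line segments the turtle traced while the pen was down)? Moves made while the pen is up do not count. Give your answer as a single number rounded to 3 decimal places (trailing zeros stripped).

Executing turtle program step by step:
Start: pos=(0,0), heading=0, pen down
RT 30: heading 0 -> 330
BK 14.5: (0,0) -> (-12.557,7.25) [heading=330, draw]
RT 15: heading 330 -> 315
FD 5.5: (-12.557,7.25) -> (-8.668,3.361) [heading=315, draw]
BK 8.6: (-8.668,3.361) -> (-14.749,9.442) [heading=315, draw]
FD 2.9: (-14.749,9.442) -> (-12.699,7.391) [heading=315, draw]
FD 10.4: (-12.699,7.391) -> (-5.345,0.038) [heading=315, draw]
PU: pen up
FD 6.6: (-5.345,0.038) -> (-0.678,-4.629) [heading=315, move]
LT 90: heading 315 -> 45
FD 10.9: (-0.678,-4.629) -> (7.029,3.078) [heading=45, move]
RT 72: heading 45 -> 333
FD 14.9: (7.029,3.078) -> (20.305,-3.686) [heading=333, move]
FD 7: (20.305,-3.686) -> (26.543,-6.864) [heading=333, move]
Final: pos=(26.543,-6.864), heading=333, 5 segment(s) drawn

Segment lengths:
  seg 1: (0,0) -> (-12.557,7.25), length = 14.5
  seg 2: (-12.557,7.25) -> (-8.668,3.361), length = 5.5
  seg 3: (-8.668,3.361) -> (-14.749,9.442), length = 8.6
  seg 4: (-14.749,9.442) -> (-12.699,7.391), length = 2.9
  seg 5: (-12.699,7.391) -> (-5.345,0.038), length = 10.4
Total = 41.9

Answer: 41.9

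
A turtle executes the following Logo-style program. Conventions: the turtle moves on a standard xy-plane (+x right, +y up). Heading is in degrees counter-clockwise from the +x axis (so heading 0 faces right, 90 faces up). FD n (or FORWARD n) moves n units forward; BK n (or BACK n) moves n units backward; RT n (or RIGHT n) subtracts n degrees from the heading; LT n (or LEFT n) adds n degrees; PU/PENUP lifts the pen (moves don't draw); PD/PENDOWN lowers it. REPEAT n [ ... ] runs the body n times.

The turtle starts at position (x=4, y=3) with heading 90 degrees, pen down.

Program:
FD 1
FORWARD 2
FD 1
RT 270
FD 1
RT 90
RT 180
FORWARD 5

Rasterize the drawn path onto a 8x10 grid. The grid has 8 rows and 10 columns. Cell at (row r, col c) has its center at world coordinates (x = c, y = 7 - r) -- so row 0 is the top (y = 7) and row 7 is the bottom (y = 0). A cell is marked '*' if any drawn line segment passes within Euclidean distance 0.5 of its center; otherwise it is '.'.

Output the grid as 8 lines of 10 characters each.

Answer: ...**.....
...**.....
...**.....
...**.....
...**.....
...*......
..........
..........

Derivation:
Segment 0: (4,3) -> (4,4)
Segment 1: (4,4) -> (4,6)
Segment 2: (4,6) -> (4,7)
Segment 3: (4,7) -> (3,7)
Segment 4: (3,7) -> (3,2)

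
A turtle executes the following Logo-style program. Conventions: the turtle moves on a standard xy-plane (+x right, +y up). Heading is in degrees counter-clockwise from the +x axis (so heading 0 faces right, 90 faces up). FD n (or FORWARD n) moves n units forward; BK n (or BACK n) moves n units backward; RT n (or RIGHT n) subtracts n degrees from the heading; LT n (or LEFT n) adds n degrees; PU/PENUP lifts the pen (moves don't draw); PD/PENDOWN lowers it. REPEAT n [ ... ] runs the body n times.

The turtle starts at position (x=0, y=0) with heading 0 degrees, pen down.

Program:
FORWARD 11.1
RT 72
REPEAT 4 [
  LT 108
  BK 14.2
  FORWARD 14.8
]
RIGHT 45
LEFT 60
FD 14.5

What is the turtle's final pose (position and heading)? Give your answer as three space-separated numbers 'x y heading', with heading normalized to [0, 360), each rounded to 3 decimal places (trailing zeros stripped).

Answer: 25.521 3.888 15

Derivation:
Executing turtle program step by step:
Start: pos=(0,0), heading=0, pen down
FD 11.1: (0,0) -> (11.1,0) [heading=0, draw]
RT 72: heading 0 -> 288
REPEAT 4 [
  -- iteration 1/4 --
  LT 108: heading 288 -> 36
  BK 14.2: (11.1,0) -> (-0.388,-8.347) [heading=36, draw]
  FD 14.8: (-0.388,-8.347) -> (11.585,0.353) [heading=36, draw]
  -- iteration 2/4 --
  LT 108: heading 36 -> 144
  BK 14.2: (11.585,0.353) -> (23.073,-7.994) [heading=144, draw]
  FD 14.8: (23.073,-7.994) -> (11.1,0.705) [heading=144, draw]
  -- iteration 3/4 --
  LT 108: heading 144 -> 252
  BK 14.2: (11.1,0.705) -> (15.488,14.21) [heading=252, draw]
  FD 14.8: (15.488,14.21) -> (10.915,0.135) [heading=252, draw]
  -- iteration 4/4 --
  LT 108: heading 252 -> 0
  BK 14.2: (10.915,0.135) -> (-3.285,0.135) [heading=0, draw]
  FD 14.8: (-3.285,0.135) -> (11.515,0.135) [heading=0, draw]
]
RT 45: heading 0 -> 315
LT 60: heading 315 -> 15
FD 14.5: (11.515,0.135) -> (25.521,3.888) [heading=15, draw]
Final: pos=(25.521,3.888), heading=15, 10 segment(s) drawn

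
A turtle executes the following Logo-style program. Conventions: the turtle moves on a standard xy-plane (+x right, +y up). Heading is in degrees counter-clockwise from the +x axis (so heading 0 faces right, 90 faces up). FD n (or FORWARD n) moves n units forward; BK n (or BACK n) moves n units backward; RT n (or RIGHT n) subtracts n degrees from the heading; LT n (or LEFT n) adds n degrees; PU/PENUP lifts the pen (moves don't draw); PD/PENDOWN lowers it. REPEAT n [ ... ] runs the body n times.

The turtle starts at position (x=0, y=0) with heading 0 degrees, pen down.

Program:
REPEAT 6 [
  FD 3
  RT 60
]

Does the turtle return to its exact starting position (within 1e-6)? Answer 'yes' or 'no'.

Executing turtle program step by step:
Start: pos=(0,0), heading=0, pen down
REPEAT 6 [
  -- iteration 1/6 --
  FD 3: (0,0) -> (3,0) [heading=0, draw]
  RT 60: heading 0 -> 300
  -- iteration 2/6 --
  FD 3: (3,0) -> (4.5,-2.598) [heading=300, draw]
  RT 60: heading 300 -> 240
  -- iteration 3/6 --
  FD 3: (4.5,-2.598) -> (3,-5.196) [heading=240, draw]
  RT 60: heading 240 -> 180
  -- iteration 4/6 --
  FD 3: (3,-5.196) -> (0,-5.196) [heading=180, draw]
  RT 60: heading 180 -> 120
  -- iteration 5/6 --
  FD 3: (0,-5.196) -> (-1.5,-2.598) [heading=120, draw]
  RT 60: heading 120 -> 60
  -- iteration 6/6 --
  FD 3: (-1.5,-2.598) -> (0,0) [heading=60, draw]
  RT 60: heading 60 -> 0
]
Final: pos=(0,0), heading=0, 6 segment(s) drawn

Start position: (0, 0)
Final position: (0, 0)
Distance = 0; < 1e-6 -> CLOSED

Answer: yes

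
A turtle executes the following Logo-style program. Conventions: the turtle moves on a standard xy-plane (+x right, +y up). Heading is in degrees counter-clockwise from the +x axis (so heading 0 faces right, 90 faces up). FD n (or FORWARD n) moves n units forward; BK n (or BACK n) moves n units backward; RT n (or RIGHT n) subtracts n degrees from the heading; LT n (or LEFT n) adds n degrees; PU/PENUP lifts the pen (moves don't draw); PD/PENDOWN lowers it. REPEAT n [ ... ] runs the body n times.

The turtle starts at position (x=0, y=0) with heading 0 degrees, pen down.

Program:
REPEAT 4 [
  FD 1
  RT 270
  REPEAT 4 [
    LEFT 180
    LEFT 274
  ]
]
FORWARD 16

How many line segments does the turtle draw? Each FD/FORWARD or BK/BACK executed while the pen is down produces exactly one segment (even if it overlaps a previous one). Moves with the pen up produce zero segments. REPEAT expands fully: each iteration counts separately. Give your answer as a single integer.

Executing turtle program step by step:
Start: pos=(0,0), heading=0, pen down
REPEAT 4 [
  -- iteration 1/4 --
  FD 1: (0,0) -> (1,0) [heading=0, draw]
  RT 270: heading 0 -> 90
  REPEAT 4 [
    -- iteration 1/4 --
    LT 180: heading 90 -> 270
    LT 274: heading 270 -> 184
    -- iteration 2/4 --
    LT 180: heading 184 -> 4
    LT 274: heading 4 -> 278
    -- iteration 3/4 --
    LT 180: heading 278 -> 98
    LT 274: heading 98 -> 12
    -- iteration 4/4 --
    LT 180: heading 12 -> 192
    LT 274: heading 192 -> 106
  ]
  -- iteration 2/4 --
  FD 1: (1,0) -> (0.724,0.961) [heading=106, draw]
  RT 270: heading 106 -> 196
  REPEAT 4 [
    -- iteration 1/4 --
    LT 180: heading 196 -> 16
    LT 274: heading 16 -> 290
    -- iteration 2/4 --
    LT 180: heading 290 -> 110
    LT 274: heading 110 -> 24
    -- iteration 3/4 --
    LT 180: heading 24 -> 204
    LT 274: heading 204 -> 118
    -- iteration 4/4 --
    LT 180: heading 118 -> 298
    LT 274: heading 298 -> 212
  ]
  -- iteration 3/4 --
  FD 1: (0.724,0.961) -> (-0.124,0.431) [heading=212, draw]
  RT 270: heading 212 -> 302
  REPEAT 4 [
    -- iteration 1/4 --
    LT 180: heading 302 -> 122
    LT 274: heading 122 -> 36
    -- iteration 2/4 --
    LT 180: heading 36 -> 216
    LT 274: heading 216 -> 130
    -- iteration 3/4 --
    LT 180: heading 130 -> 310
    LT 274: heading 310 -> 224
    -- iteration 4/4 --
    LT 180: heading 224 -> 44
    LT 274: heading 44 -> 318
  ]
  -- iteration 4/4 --
  FD 1: (-0.124,0.431) -> (0.619,-0.238) [heading=318, draw]
  RT 270: heading 318 -> 48
  REPEAT 4 [
    -- iteration 1/4 --
    LT 180: heading 48 -> 228
    LT 274: heading 228 -> 142
    -- iteration 2/4 --
    LT 180: heading 142 -> 322
    LT 274: heading 322 -> 236
    -- iteration 3/4 --
    LT 180: heading 236 -> 56
    LT 274: heading 56 -> 330
    -- iteration 4/4 --
    LT 180: heading 330 -> 150
    LT 274: heading 150 -> 64
  ]
]
FD 16: (0.619,-0.238) -> (7.633,14.143) [heading=64, draw]
Final: pos=(7.633,14.143), heading=64, 5 segment(s) drawn
Segments drawn: 5

Answer: 5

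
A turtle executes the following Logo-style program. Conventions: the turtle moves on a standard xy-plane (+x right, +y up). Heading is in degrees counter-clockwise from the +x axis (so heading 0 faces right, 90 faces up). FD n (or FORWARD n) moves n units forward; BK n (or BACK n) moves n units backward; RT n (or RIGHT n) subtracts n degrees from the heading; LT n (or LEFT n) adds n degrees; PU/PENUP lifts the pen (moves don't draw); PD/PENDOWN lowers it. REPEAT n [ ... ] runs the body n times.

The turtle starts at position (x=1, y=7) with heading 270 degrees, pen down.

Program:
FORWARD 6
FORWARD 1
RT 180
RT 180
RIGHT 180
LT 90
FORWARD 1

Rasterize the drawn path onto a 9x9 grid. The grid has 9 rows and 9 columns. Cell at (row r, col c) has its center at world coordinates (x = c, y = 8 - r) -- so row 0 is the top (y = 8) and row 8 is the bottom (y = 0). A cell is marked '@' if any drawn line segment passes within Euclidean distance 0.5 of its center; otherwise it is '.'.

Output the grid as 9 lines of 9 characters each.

Answer: .........
.@.......
.@.......
.@.......
.@.......
.@.......
.@.......
.@.......
@@.......

Derivation:
Segment 0: (1,7) -> (1,1)
Segment 1: (1,1) -> (1,0)
Segment 2: (1,0) -> (-0,-0)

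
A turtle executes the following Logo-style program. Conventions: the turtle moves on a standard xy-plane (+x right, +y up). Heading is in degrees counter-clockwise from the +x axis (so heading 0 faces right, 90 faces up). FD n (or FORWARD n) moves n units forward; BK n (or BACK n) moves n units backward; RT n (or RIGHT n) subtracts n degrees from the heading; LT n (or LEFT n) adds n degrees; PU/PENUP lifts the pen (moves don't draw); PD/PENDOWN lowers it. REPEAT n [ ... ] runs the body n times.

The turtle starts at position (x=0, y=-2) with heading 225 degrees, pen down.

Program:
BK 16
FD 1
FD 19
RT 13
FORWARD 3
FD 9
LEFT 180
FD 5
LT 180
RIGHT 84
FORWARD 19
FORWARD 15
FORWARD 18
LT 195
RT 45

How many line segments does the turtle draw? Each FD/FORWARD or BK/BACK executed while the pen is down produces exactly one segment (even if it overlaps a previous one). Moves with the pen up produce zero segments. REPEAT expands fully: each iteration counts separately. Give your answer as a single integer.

Executing turtle program step by step:
Start: pos=(0,-2), heading=225, pen down
BK 16: (0,-2) -> (11.314,9.314) [heading=225, draw]
FD 1: (11.314,9.314) -> (10.607,8.607) [heading=225, draw]
FD 19: (10.607,8.607) -> (-2.828,-4.828) [heading=225, draw]
RT 13: heading 225 -> 212
FD 3: (-2.828,-4.828) -> (-5.373,-6.418) [heading=212, draw]
FD 9: (-5.373,-6.418) -> (-13.005,-11.187) [heading=212, draw]
LT 180: heading 212 -> 32
FD 5: (-13.005,-11.187) -> (-8.765,-8.538) [heading=32, draw]
LT 180: heading 32 -> 212
RT 84: heading 212 -> 128
FD 19: (-8.765,-8.538) -> (-20.462,6.434) [heading=128, draw]
FD 15: (-20.462,6.434) -> (-29.697,18.255) [heading=128, draw]
FD 18: (-29.697,18.255) -> (-40.779,32.439) [heading=128, draw]
LT 195: heading 128 -> 323
RT 45: heading 323 -> 278
Final: pos=(-40.779,32.439), heading=278, 9 segment(s) drawn
Segments drawn: 9

Answer: 9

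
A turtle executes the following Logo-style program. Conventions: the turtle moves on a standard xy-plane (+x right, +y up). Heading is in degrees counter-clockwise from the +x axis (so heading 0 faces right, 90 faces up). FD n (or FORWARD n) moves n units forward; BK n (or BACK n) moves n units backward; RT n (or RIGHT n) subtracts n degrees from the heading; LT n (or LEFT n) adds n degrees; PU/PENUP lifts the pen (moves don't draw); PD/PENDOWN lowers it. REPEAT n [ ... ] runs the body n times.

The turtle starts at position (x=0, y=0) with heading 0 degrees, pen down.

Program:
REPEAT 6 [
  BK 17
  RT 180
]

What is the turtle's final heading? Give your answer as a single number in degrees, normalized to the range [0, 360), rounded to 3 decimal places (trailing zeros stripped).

Answer: 0

Derivation:
Executing turtle program step by step:
Start: pos=(0,0), heading=0, pen down
REPEAT 6 [
  -- iteration 1/6 --
  BK 17: (0,0) -> (-17,0) [heading=0, draw]
  RT 180: heading 0 -> 180
  -- iteration 2/6 --
  BK 17: (-17,0) -> (0,0) [heading=180, draw]
  RT 180: heading 180 -> 0
  -- iteration 3/6 --
  BK 17: (0,0) -> (-17,0) [heading=0, draw]
  RT 180: heading 0 -> 180
  -- iteration 4/6 --
  BK 17: (-17,0) -> (0,0) [heading=180, draw]
  RT 180: heading 180 -> 0
  -- iteration 5/6 --
  BK 17: (0,0) -> (-17,0) [heading=0, draw]
  RT 180: heading 0 -> 180
  -- iteration 6/6 --
  BK 17: (-17,0) -> (0,0) [heading=180, draw]
  RT 180: heading 180 -> 0
]
Final: pos=(0,0), heading=0, 6 segment(s) drawn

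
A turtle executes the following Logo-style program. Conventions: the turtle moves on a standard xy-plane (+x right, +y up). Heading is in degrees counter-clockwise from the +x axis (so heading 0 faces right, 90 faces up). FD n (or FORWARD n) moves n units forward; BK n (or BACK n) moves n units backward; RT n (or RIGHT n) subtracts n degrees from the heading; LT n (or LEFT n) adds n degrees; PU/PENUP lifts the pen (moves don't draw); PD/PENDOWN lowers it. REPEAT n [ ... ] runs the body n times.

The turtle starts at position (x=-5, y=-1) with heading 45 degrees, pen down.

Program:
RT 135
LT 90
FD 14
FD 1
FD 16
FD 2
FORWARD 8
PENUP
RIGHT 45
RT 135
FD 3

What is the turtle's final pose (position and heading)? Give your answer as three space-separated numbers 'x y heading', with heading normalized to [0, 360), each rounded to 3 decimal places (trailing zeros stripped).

Answer: 33 -1 180

Derivation:
Executing turtle program step by step:
Start: pos=(-5,-1), heading=45, pen down
RT 135: heading 45 -> 270
LT 90: heading 270 -> 0
FD 14: (-5,-1) -> (9,-1) [heading=0, draw]
FD 1: (9,-1) -> (10,-1) [heading=0, draw]
FD 16: (10,-1) -> (26,-1) [heading=0, draw]
FD 2: (26,-1) -> (28,-1) [heading=0, draw]
FD 8: (28,-1) -> (36,-1) [heading=0, draw]
PU: pen up
RT 45: heading 0 -> 315
RT 135: heading 315 -> 180
FD 3: (36,-1) -> (33,-1) [heading=180, move]
Final: pos=(33,-1), heading=180, 5 segment(s) drawn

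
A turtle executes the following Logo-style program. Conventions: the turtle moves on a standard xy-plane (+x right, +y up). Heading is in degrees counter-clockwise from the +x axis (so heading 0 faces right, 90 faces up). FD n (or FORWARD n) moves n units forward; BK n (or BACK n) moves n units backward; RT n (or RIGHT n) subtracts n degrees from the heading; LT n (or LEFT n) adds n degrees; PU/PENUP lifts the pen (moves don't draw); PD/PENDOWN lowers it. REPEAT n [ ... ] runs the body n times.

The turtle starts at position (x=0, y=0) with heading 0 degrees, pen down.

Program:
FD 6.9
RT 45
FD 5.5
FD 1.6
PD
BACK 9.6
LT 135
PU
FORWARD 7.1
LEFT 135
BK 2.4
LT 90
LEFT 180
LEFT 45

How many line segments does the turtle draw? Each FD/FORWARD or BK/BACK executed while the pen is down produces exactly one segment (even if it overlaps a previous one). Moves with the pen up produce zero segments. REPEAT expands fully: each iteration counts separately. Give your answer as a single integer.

Executing turtle program step by step:
Start: pos=(0,0), heading=0, pen down
FD 6.9: (0,0) -> (6.9,0) [heading=0, draw]
RT 45: heading 0 -> 315
FD 5.5: (6.9,0) -> (10.789,-3.889) [heading=315, draw]
FD 1.6: (10.789,-3.889) -> (11.92,-5.02) [heading=315, draw]
PD: pen down
BK 9.6: (11.92,-5.02) -> (5.132,1.768) [heading=315, draw]
LT 135: heading 315 -> 90
PU: pen up
FD 7.1: (5.132,1.768) -> (5.132,8.868) [heading=90, move]
LT 135: heading 90 -> 225
BK 2.4: (5.132,8.868) -> (6.829,10.565) [heading=225, move]
LT 90: heading 225 -> 315
LT 180: heading 315 -> 135
LT 45: heading 135 -> 180
Final: pos=(6.829,10.565), heading=180, 4 segment(s) drawn
Segments drawn: 4

Answer: 4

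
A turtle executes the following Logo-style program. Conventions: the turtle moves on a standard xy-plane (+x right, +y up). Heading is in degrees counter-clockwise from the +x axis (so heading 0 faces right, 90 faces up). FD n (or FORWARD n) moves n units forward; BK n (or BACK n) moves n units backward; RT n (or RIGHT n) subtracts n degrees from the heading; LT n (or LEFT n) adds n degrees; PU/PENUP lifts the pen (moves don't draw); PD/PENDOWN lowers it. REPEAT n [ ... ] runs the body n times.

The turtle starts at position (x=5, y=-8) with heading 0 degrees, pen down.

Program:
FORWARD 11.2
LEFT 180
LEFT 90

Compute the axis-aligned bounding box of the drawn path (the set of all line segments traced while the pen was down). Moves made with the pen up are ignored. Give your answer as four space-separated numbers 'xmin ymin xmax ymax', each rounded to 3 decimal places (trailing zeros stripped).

Answer: 5 -8 16.2 -8

Derivation:
Executing turtle program step by step:
Start: pos=(5,-8), heading=0, pen down
FD 11.2: (5,-8) -> (16.2,-8) [heading=0, draw]
LT 180: heading 0 -> 180
LT 90: heading 180 -> 270
Final: pos=(16.2,-8), heading=270, 1 segment(s) drawn

Segment endpoints: x in {5, 16.2}, y in {-8}
xmin=5, ymin=-8, xmax=16.2, ymax=-8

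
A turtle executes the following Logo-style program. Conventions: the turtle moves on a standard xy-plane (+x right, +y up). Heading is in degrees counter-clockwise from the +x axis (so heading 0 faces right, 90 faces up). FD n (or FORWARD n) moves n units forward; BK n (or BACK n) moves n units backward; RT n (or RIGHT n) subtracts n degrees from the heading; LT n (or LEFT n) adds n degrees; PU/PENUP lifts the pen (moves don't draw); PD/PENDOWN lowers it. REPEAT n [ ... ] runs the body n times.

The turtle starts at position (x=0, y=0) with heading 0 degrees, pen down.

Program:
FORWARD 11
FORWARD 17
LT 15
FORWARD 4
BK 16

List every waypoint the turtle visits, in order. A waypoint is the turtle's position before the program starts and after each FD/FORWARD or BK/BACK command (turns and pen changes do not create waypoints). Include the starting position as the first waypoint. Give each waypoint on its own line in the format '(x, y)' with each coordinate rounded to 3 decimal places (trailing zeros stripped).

Answer: (0, 0)
(11, 0)
(28, 0)
(31.864, 1.035)
(16.409, -3.106)

Derivation:
Executing turtle program step by step:
Start: pos=(0,0), heading=0, pen down
FD 11: (0,0) -> (11,0) [heading=0, draw]
FD 17: (11,0) -> (28,0) [heading=0, draw]
LT 15: heading 0 -> 15
FD 4: (28,0) -> (31.864,1.035) [heading=15, draw]
BK 16: (31.864,1.035) -> (16.409,-3.106) [heading=15, draw]
Final: pos=(16.409,-3.106), heading=15, 4 segment(s) drawn
Waypoints (5 total):
(0, 0)
(11, 0)
(28, 0)
(31.864, 1.035)
(16.409, -3.106)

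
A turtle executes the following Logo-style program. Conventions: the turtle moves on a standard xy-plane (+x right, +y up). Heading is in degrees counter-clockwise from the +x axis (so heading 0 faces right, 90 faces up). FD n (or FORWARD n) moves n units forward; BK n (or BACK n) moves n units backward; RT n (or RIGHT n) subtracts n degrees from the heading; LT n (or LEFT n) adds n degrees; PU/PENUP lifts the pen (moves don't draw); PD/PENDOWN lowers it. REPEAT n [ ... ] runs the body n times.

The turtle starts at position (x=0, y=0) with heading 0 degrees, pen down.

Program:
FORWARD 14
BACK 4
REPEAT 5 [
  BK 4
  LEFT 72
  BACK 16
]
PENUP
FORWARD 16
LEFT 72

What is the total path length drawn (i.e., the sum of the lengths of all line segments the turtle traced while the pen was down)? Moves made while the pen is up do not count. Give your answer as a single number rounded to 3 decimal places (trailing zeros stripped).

Answer: 118

Derivation:
Executing turtle program step by step:
Start: pos=(0,0), heading=0, pen down
FD 14: (0,0) -> (14,0) [heading=0, draw]
BK 4: (14,0) -> (10,0) [heading=0, draw]
REPEAT 5 [
  -- iteration 1/5 --
  BK 4: (10,0) -> (6,0) [heading=0, draw]
  LT 72: heading 0 -> 72
  BK 16: (6,0) -> (1.056,-15.217) [heading=72, draw]
  -- iteration 2/5 --
  BK 4: (1.056,-15.217) -> (-0.18,-19.021) [heading=72, draw]
  LT 72: heading 72 -> 144
  BK 16: (-0.18,-19.021) -> (12.764,-28.426) [heading=144, draw]
  -- iteration 3/5 --
  BK 4: (12.764,-28.426) -> (16,-30.777) [heading=144, draw]
  LT 72: heading 144 -> 216
  BK 16: (16,-30.777) -> (28.944,-21.372) [heading=216, draw]
  -- iteration 4/5 --
  BK 4: (28.944,-21.372) -> (32.18,-19.021) [heading=216, draw]
  LT 72: heading 216 -> 288
  BK 16: (32.18,-19.021) -> (27.236,-3.804) [heading=288, draw]
  -- iteration 5/5 --
  BK 4: (27.236,-3.804) -> (26,0) [heading=288, draw]
  LT 72: heading 288 -> 0
  BK 16: (26,0) -> (10,0) [heading=0, draw]
]
PU: pen up
FD 16: (10,0) -> (26,0) [heading=0, move]
LT 72: heading 0 -> 72
Final: pos=(26,0), heading=72, 12 segment(s) drawn

Segment lengths:
  seg 1: (0,0) -> (14,0), length = 14
  seg 2: (14,0) -> (10,0), length = 4
  seg 3: (10,0) -> (6,0), length = 4
  seg 4: (6,0) -> (1.056,-15.217), length = 16
  seg 5: (1.056,-15.217) -> (-0.18,-19.021), length = 4
  seg 6: (-0.18,-19.021) -> (12.764,-28.426), length = 16
  seg 7: (12.764,-28.426) -> (16,-30.777), length = 4
  seg 8: (16,-30.777) -> (28.944,-21.372), length = 16
  seg 9: (28.944,-21.372) -> (32.18,-19.021), length = 4
  seg 10: (32.18,-19.021) -> (27.236,-3.804), length = 16
  seg 11: (27.236,-3.804) -> (26,0), length = 4
  seg 12: (26,0) -> (10,0), length = 16
Total = 118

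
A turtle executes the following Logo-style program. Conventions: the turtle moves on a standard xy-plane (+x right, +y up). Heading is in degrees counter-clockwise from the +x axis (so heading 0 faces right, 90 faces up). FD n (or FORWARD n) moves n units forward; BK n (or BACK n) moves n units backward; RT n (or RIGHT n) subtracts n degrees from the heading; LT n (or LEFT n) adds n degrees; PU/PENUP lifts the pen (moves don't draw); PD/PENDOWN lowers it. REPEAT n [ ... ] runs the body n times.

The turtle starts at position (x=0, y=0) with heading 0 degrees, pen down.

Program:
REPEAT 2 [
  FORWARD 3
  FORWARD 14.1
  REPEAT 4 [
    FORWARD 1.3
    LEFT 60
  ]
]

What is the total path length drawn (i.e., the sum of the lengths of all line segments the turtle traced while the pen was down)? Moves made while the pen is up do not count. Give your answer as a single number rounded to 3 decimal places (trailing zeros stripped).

Answer: 44.6

Derivation:
Executing turtle program step by step:
Start: pos=(0,0), heading=0, pen down
REPEAT 2 [
  -- iteration 1/2 --
  FD 3: (0,0) -> (3,0) [heading=0, draw]
  FD 14.1: (3,0) -> (17.1,0) [heading=0, draw]
  REPEAT 4 [
    -- iteration 1/4 --
    FD 1.3: (17.1,0) -> (18.4,0) [heading=0, draw]
    LT 60: heading 0 -> 60
    -- iteration 2/4 --
    FD 1.3: (18.4,0) -> (19.05,1.126) [heading=60, draw]
    LT 60: heading 60 -> 120
    -- iteration 3/4 --
    FD 1.3: (19.05,1.126) -> (18.4,2.252) [heading=120, draw]
    LT 60: heading 120 -> 180
    -- iteration 4/4 --
    FD 1.3: (18.4,2.252) -> (17.1,2.252) [heading=180, draw]
    LT 60: heading 180 -> 240
  ]
  -- iteration 2/2 --
  FD 3: (17.1,2.252) -> (15.6,-0.346) [heading=240, draw]
  FD 14.1: (15.6,-0.346) -> (8.55,-12.557) [heading=240, draw]
  REPEAT 4 [
    -- iteration 1/4 --
    FD 1.3: (8.55,-12.557) -> (7.9,-13.683) [heading=240, draw]
    LT 60: heading 240 -> 300
    -- iteration 2/4 --
    FD 1.3: (7.9,-13.683) -> (8.55,-14.809) [heading=300, draw]
    LT 60: heading 300 -> 0
    -- iteration 3/4 --
    FD 1.3: (8.55,-14.809) -> (9.85,-14.809) [heading=0, draw]
    LT 60: heading 0 -> 60
    -- iteration 4/4 --
    FD 1.3: (9.85,-14.809) -> (10.5,-13.683) [heading=60, draw]
    LT 60: heading 60 -> 120
  ]
]
Final: pos=(10.5,-13.683), heading=120, 12 segment(s) drawn

Segment lengths:
  seg 1: (0,0) -> (3,0), length = 3
  seg 2: (3,0) -> (17.1,0), length = 14.1
  seg 3: (17.1,0) -> (18.4,0), length = 1.3
  seg 4: (18.4,0) -> (19.05,1.126), length = 1.3
  seg 5: (19.05,1.126) -> (18.4,2.252), length = 1.3
  seg 6: (18.4,2.252) -> (17.1,2.252), length = 1.3
  seg 7: (17.1,2.252) -> (15.6,-0.346), length = 3
  seg 8: (15.6,-0.346) -> (8.55,-12.557), length = 14.1
  seg 9: (8.55,-12.557) -> (7.9,-13.683), length = 1.3
  seg 10: (7.9,-13.683) -> (8.55,-14.809), length = 1.3
  seg 11: (8.55,-14.809) -> (9.85,-14.809), length = 1.3
  seg 12: (9.85,-14.809) -> (10.5,-13.683), length = 1.3
Total = 44.6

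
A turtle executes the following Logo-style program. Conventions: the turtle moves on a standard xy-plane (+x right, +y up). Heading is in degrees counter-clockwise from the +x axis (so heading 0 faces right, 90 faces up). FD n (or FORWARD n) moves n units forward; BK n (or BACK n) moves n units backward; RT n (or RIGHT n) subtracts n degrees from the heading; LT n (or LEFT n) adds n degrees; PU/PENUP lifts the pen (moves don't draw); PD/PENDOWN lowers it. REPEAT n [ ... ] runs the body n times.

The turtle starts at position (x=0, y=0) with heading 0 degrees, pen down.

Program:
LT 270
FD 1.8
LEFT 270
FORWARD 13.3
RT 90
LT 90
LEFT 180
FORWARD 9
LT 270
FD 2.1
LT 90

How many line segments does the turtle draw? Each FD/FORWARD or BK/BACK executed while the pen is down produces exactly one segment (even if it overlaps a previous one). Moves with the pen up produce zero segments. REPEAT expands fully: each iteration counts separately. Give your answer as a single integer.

Executing turtle program step by step:
Start: pos=(0,0), heading=0, pen down
LT 270: heading 0 -> 270
FD 1.8: (0,0) -> (0,-1.8) [heading=270, draw]
LT 270: heading 270 -> 180
FD 13.3: (0,-1.8) -> (-13.3,-1.8) [heading=180, draw]
RT 90: heading 180 -> 90
LT 90: heading 90 -> 180
LT 180: heading 180 -> 0
FD 9: (-13.3,-1.8) -> (-4.3,-1.8) [heading=0, draw]
LT 270: heading 0 -> 270
FD 2.1: (-4.3,-1.8) -> (-4.3,-3.9) [heading=270, draw]
LT 90: heading 270 -> 0
Final: pos=(-4.3,-3.9), heading=0, 4 segment(s) drawn
Segments drawn: 4

Answer: 4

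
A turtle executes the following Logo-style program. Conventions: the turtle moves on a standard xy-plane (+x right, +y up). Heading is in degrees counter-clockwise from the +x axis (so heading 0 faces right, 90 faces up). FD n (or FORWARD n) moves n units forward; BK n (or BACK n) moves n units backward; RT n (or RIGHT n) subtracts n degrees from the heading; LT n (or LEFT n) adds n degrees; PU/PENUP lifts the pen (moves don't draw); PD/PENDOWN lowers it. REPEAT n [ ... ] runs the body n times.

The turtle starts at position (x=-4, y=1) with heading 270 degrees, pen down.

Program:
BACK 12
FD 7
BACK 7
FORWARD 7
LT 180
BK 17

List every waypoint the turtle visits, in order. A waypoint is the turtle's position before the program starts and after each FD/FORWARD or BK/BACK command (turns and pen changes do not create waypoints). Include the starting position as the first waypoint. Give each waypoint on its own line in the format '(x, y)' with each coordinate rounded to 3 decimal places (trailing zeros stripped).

Answer: (-4, 1)
(-4, 13)
(-4, 6)
(-4, 13)
(-4, 6)
(-4, -11)

Derivation:
Executing turtle program step by step:
Start: pos=(-4,1), heading=270, pen down
BK 12: (-4,1) -> (-4,13) [heading=270, draw]
FD 7: (-4,13) -> (-4,6) [heading=270, draw]
BK 7: (-4,6) -> (-4,13) [heading=270, draw]
FD 7: (-4,13) -> (-4,6) [heading=270, draw]
LT 180: heading 270 -> 90
BK 17: (-4,6) -> (-4,-11) [heading=90, draw]
Final: pos=(-4,-11), heading=90, 5 segment(s) drawn
Waypoints (6 total):
(-4, 1)
(-4, 13)
(-4, 6)
(-4, 13)
(-4, 6)
(-4, -11)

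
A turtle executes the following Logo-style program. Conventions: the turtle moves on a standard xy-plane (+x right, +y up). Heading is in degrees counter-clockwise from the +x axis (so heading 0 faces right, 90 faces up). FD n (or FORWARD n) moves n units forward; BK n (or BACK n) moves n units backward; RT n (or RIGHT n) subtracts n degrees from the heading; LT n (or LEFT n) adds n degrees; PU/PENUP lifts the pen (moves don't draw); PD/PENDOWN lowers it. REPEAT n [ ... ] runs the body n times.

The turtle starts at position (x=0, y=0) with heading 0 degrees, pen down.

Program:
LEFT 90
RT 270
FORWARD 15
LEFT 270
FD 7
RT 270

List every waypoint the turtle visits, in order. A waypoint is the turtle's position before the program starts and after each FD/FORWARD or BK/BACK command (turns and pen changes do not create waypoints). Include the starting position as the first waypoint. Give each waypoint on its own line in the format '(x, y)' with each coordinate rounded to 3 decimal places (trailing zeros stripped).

Answer: (0, 0)
(-15, 0)
(-15, 7)

Derivation:
Executing turtle program step by step:
Start: pos=(0,0), heading=0, pen down
LT 90: heading 0 -> 90
RT 270: heading 90 -> 180
FD 15: (0,0) -> (-15,0) [heading=180, draw]
LT 270: heading 180 -> 90
FD 7: (-15,0) -> (-15,7) [heading=90, draw]
RT 270: heading 90 -> 180
Final: pos=(-15,7), heading=180, 2 segment(s) drawn
Waypoints (3 total):
(0, 0)
(-15, 0)
(-15, 7)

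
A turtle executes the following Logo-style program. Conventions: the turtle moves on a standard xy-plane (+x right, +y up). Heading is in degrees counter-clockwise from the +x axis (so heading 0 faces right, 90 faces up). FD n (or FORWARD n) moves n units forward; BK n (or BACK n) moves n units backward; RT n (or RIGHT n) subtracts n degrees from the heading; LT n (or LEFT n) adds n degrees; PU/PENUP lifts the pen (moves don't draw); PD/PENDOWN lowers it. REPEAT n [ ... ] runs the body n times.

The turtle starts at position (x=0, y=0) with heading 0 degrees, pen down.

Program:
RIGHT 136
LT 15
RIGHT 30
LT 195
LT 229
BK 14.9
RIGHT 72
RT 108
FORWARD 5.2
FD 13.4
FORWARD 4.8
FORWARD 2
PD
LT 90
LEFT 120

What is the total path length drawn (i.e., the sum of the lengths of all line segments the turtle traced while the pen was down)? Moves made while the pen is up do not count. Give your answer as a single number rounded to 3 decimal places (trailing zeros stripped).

Answer: 40.3

Derivation:
Executing turtle program step by step:
Start: pos=(0,0), heading=0, pen down
RT 136: heading 0 -> 224
LT 15: heading 224 -> 239
RT 30: heading 239 -> 209
LT 195: heading 209 -> 44
LT 229: heading 44 -> 273
BK 14.9: (0,0) -> (-0.78,14.88) [heading=273, draw]
RT 72: heading 273 -> 201
RT 108: heading 201 -> 93
FD 5.2: (-0.78,14.88) -> (-1.052,20.072) [heading=93, draw]
FD 13.4: (-1.052,20.072) -> (-1.753,33.454) [heading=93, draw]
FD 4.8: (-1.753,33.454) -> (-2.004,38.248) [heading=93, draw]
FD 2: (-2.004,38.248) -> (-2.109,40.245) [heading=93, draw]
PD: pen down
LT 90: heading 93 -> 183
LT 120: heading 183 -> 303
Final: pos=(-2.109,40.245), heading=303, 5 segment(s) drawn

Segment lengths:
  seg 1: (0,0) -> (-0.78,14.88), length = 14.9
  seg 2: (-0.78,14.88) -> (-1.052,20.072), length = 5.2
  seg 3: (-1.052,20.072) -> (-1.753,33.454), length = 13.4
  seg 4: (-1.753,33.454) -> (-2.004,38.248), length = 4.8
  seg 5: (-2.004,38.248) -> (-2.109,40.245), length = 2
Total = 40.3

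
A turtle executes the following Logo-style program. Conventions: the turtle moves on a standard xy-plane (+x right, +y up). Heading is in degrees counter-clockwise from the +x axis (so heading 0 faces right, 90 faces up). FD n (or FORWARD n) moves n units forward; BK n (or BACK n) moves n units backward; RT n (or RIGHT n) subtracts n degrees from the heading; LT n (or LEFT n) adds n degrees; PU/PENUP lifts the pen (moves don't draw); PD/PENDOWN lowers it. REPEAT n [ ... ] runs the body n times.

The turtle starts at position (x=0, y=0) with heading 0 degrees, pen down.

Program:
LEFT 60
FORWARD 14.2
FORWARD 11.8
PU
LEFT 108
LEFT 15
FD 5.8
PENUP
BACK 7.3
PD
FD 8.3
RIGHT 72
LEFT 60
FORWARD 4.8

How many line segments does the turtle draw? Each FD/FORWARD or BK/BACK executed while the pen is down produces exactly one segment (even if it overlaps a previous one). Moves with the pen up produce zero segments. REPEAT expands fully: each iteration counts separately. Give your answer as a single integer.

Executing turtle program step by step:
Start: pos=(0,0), heading=0, pen down
LT 60: heading 0 -> 60
FD 14.2: (0,0) -> (7.1,12.298) [heading=60, draw]
FD 11.8: (7.1,12.298) -> (13,22.517) [heading=60, draw]
PU: pen up
LT 108: heading 60 -> 168
LT 15: heading 168 -> 183
FD 5.8: (13,22.517) -> (7.208,22.213) [heading=183, move]
PU: pen up
BK 7.3: (7.208,22.213) -> (14.498,22.595) [heading=183, move]
PD: pen down
FD 8.3: (14.498,22.595) -> (6.209,22.161) [heading=183, draw]
RT 72: heading 183 -> 111
LT 60: heading 111 -> 171
FD 4.8: (6.209,22.161) -> (1.468,22.912) [heading=171, draw]
Final: pos=(1.468,22.912), heading=171, 4 segment(s) drawn
Segments drawn: 4

Answer: 4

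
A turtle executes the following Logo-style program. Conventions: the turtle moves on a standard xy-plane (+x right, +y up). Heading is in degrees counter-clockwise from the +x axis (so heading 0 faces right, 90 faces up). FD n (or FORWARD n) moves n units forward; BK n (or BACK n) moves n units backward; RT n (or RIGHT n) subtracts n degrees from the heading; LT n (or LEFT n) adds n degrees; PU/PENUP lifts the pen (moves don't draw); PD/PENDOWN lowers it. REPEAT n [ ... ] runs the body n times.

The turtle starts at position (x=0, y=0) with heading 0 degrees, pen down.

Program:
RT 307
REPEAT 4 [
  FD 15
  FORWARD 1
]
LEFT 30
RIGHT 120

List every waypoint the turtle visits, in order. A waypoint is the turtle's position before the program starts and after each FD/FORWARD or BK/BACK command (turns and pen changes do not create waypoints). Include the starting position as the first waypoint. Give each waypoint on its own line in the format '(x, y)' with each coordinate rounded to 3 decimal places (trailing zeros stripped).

Executing turtle program step by step:
Start: pos=(0,0), heading=0, pen down
RT 307: heading 0 -> 53
REPEAT 4 [
  -- iteration 1/4 --
  FD 15: (0,0) -> (9.027,11.98) [heading=53, draw]
  FD 1: (9.027,11.98) -> (9.629,12.778) [heading=53, draw]
  -- iteration 2/4 --
  FD 15: (9.629,12.778) -> (18.656,24.758) [heading=53, draw]
  FD 1: (18.656,24.758) -> (19.258,25.556) [heading=53, draw]
  -- iteration 3/4 --
  FD 15: (19.258,25.556) -> (28.285,37.536) [heading=53, draw]
  FD 1: (28.285,37.536) -> (28.887,38.335) [heading=53, draw]
  -- iteration 4/4 --
  FD 15: (28.887,38.335) -> (37.914,50.314) [heading=53, draw]
  FD 1: (37.914,50.314) -> (38.516,51.113) [heading=53, draw]
]
LT 30: heading 53 -> 83
RT 120: heading 83 -> 323
Final: pos=(38.516,51.113), heading=323, 8 segment(s) drawn
Waypoints (9 total):
(0, 0)
(9.027, 11.98)
(9.629, 12.778)
(18.656, 24.758)
(19.258, 25.556)
(28.285, 37.536)
(28.887, 38.335)
(37.914, 50.314)
(38.516, 51.113)

Answer: (0, 0)
(9.027, 11.98)
(9.629, 12.778)
(18.656, 24.758)
(19.258, 25.556)
(28.285, 37.536)
(28.887, 38.335)
(37.914, 50.314)
(38.516, 51.113)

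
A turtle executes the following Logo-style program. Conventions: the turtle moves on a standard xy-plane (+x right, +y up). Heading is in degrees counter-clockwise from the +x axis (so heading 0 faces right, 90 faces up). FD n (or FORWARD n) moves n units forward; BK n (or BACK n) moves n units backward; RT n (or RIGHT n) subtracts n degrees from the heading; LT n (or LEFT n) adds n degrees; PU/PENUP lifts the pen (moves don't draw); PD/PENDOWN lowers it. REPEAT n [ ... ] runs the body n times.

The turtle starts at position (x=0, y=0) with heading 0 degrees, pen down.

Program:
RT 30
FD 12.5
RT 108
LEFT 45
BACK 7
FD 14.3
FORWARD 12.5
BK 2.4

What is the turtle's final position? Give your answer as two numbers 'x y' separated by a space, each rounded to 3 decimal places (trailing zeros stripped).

Answer: 9.915 -23.626

Derivation:
Executing turtle program step by step:
Start: pos=(0,0), heading=0, pen down
RT 30: heading 0 -> 330
FD 12.5: (0,0) -> (10.825,-6.25) [heading=330, draw]
RT 108: heading 330 -> 222
LT 45: heading 222 -> 267
BK 7: (10.825,-6.25) -> (11.192,0.74) [heading=267, draw]
FD 14.3: (11.192,0.74) -> (10.443,-13.54) [heading=267, draw]
FD 12.5: (10.443,-13.54) -> (9.789,-26.023) [heading=267, draw]
BK 2.4: (9.789,-26.023) -> (9.915,-23.626) [heading=267, draw]
Final: pos=(9.915,-23.626), heading=267, 5 segment(s) drawn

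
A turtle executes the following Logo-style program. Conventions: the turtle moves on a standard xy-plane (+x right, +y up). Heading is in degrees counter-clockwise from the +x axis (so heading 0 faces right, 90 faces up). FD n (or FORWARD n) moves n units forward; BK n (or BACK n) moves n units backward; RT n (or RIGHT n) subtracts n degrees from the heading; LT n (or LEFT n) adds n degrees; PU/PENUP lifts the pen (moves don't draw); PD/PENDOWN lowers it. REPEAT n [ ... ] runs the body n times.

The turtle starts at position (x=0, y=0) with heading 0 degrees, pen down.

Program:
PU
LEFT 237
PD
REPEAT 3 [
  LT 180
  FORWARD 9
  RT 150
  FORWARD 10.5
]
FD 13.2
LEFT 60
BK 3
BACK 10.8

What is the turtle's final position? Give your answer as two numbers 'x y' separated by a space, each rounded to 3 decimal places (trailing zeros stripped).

Answer: 13.085 -14.459

Derivation:
Executing turtle program step by step:
Start: pos=(0,0), heading=0, pen down
PU: pen up
LT 237: heading 0 -> 237
PD: pen down
REPEAT 3 [
  -- iteration 1/3 --
  LT 180: heading 237 -> 57
  FD 9: (0,0) -> (4.902,7.548) [heading=57, draw]
  RT 150: heading 57 -> 267
  FD 10.5: (4.902,7.548) -> (4.352,-2.938) [heading=267, draw]
  -- iteration 2/3 --
  LT 180: heading 267 -> 87
  FD 9: (4.352,-2.938) -> (4.823,6.05) [heading=87, draw]
  RT 150: heading 87 -> 297
  FD 10.5: (4.823,6.05) -> (9.59,-3.305) [heading=297, draw]
  -- iteration 3/3 --
  LT 180: heading 297 -> 117
  FD 9: (9.59,-3.305) -> (5.504,4.714) [heading=117, draw]
  RT 150: heading 117 -> 327
  FD 10.5: (5.504,4.714) -> (14.31,-1.005) [heading=327, draw]
]
FD 13.2: (14.31,-1.005) -> (25.381,-8.194) [heading=327, draw]
LT 60: heading 327 -> 27
BK 3: (25.381,-8.194) -> (22.708,-9.556) [heading=27, draw]
BK 10.8: (22.708,-9.556) -> (13.085,-14.459) [heading=27, draw]
Final: pos=(13.085,-14.459), heading=27, 9 segment(s) drawn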